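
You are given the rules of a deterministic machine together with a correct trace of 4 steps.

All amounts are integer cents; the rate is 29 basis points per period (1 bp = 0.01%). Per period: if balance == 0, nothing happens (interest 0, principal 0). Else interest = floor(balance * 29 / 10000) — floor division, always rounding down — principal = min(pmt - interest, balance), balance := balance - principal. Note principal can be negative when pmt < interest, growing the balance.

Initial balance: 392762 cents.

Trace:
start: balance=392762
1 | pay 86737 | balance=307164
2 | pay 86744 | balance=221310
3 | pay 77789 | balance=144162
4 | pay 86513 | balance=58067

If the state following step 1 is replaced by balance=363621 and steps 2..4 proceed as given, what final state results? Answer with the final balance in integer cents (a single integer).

state after step 1 := balance=363621
2 | pay 86744 | balance=277931
3 | pay 77789 | balance=200947
4 | pay 86513 | balance=115016

115016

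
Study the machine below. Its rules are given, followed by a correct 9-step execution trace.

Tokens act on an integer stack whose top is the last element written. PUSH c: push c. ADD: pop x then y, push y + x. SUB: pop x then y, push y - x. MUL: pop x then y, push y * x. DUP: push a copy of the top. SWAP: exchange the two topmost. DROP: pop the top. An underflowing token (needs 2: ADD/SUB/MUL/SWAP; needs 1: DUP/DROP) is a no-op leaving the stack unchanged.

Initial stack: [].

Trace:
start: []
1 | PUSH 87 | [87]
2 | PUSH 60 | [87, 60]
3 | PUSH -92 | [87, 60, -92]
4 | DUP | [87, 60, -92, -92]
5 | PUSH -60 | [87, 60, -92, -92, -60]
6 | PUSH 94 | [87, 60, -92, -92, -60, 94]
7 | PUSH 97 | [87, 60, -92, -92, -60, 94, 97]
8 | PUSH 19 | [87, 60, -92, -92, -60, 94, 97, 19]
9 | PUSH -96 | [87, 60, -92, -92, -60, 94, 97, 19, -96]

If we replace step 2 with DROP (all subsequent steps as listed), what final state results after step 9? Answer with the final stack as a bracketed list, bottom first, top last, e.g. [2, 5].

(re-executing from step 2 with the substitution; state before step 2: [87])
2 | DROP | []
3 | PUSH -92 | [-92]
4 | DUP | [-92, -92]
5 | PUSH -60 | [-92, -92, -60]
6 | PUSH 94 | [-92, -92, -60, 94]
7 | PUSH 97 | [-92, -92, -60, 94, 97]
8 | PUSH 19 | [-92, -92, -60, 94, 97, 19]
9 | PUSH -96 | [-92, -92, -60, 94, 97, 19, -96]

[-92, -92, -60, 94, 97, 19, -96]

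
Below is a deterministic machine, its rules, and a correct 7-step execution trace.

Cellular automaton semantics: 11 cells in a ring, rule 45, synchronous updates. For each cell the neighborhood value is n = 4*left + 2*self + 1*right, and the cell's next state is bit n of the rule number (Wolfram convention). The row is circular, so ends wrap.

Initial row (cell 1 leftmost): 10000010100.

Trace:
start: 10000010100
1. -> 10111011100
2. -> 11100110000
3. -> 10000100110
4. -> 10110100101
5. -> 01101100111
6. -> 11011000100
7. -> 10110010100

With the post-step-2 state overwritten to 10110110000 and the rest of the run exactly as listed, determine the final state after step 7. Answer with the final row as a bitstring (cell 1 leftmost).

state after step 2 := 10110110000
3. -> 11101100110
4. -> 10011000101
5. -> 00010010111
6. -> 01010011100
7. -> 01110010001

01110010001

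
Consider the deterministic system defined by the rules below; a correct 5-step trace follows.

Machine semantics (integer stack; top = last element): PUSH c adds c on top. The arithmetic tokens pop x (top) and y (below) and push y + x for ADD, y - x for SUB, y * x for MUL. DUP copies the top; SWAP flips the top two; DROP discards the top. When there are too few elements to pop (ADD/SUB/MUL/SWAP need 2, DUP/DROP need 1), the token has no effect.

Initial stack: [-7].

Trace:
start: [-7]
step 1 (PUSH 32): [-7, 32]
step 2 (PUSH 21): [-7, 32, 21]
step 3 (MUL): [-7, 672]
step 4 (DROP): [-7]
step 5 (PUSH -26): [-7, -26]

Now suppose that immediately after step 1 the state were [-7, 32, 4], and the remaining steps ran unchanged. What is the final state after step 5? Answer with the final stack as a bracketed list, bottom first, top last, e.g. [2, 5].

state after step 1 := [-7, 32, 4]
step 2 (PUSH 21): [-7, 32, 4, 21]
step 3 (MUL): [-7, 32, 84]
step 4 (DROP): [-7, 32]
step 5 (PUSH -26): [-7, 32, -26]

[-7, 32, -26]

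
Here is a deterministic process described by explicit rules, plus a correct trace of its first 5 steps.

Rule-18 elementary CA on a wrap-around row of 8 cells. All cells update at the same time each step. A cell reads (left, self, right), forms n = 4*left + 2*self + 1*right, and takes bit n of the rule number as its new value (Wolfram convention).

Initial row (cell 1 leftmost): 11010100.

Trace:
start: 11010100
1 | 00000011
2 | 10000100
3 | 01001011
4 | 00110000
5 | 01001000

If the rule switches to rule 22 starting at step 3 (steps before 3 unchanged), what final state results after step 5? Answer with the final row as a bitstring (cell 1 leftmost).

01001000

(re-executing steps 3..5 under rule 22; state before step 3: 10000100)
3 | 11001111
4 | 00110000
5 | 01001000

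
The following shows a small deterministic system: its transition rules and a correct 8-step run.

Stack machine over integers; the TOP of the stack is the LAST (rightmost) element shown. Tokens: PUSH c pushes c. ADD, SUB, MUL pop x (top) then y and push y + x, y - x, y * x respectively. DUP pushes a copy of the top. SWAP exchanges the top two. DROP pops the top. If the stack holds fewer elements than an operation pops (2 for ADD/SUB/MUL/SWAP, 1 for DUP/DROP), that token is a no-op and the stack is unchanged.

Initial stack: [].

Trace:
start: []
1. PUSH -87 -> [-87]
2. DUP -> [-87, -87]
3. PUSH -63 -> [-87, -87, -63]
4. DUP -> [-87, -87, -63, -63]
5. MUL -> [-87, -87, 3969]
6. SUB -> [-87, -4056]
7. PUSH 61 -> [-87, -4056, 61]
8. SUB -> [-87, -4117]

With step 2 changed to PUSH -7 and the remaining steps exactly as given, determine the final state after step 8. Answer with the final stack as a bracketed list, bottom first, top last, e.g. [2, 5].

[-87, -4037]

(re-executing from step 2 with the substitution; state before step 2: [-87])
2. PUSH -7 -> [-87, -7]
3. PUSH -63 -> [-87, -7, -63]
4. DUP -> [-87, -7, -63, -63]
5. MUL -> [-87, -7, 3969]
6. SUB -> [-87, -3976]
7. PUSH 61 -> [-87, -3976, 61]
8. SUB -> [-87, -4037]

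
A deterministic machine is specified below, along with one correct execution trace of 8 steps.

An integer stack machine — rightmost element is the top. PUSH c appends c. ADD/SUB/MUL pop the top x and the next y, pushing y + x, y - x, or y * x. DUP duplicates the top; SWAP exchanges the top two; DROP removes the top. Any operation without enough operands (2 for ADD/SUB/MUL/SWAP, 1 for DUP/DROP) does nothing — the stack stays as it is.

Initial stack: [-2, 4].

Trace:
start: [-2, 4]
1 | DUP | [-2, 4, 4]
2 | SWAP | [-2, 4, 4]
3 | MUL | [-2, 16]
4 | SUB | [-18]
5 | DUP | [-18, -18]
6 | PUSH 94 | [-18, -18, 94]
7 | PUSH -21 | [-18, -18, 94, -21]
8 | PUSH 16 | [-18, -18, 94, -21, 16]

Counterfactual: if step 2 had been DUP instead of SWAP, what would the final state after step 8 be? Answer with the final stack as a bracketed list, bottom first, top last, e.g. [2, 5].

[-2, -12, -12, 94, -21, 16]

(re-executing from step 2 with the substitution; state before step 2: [-2, 4, 4])
2 | DUP | [-2, 4, 4, 4]
3 | MUL | [-2, 4, 16]
4 | SUB | [-2, -12]
5 | DUP | [-2, -12, -12]
6 | PUSH 94 | [-2, -12, -12, 94]
7 | PUSH -21 | [-2, -12, -12, 94, -21]
8 | PUSH 16 | [-2, -12, -12, 94, -21, 16]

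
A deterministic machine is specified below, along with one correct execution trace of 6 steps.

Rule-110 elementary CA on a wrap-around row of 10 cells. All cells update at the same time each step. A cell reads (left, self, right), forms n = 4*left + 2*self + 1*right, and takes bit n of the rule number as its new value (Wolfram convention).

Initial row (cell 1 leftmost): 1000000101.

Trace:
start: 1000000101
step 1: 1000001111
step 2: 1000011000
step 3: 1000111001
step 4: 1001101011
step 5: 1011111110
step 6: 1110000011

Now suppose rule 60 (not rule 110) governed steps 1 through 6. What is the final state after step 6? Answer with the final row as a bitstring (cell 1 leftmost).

1010111100

(re-executing steps 1..6 under rule 60; state before step 1: 1000000101)
step 1: 0100000111
step 2: 1110000100
step 3: 1001000110
step 4: 1101100101
step 5: 0011010111
step 6: 1010111100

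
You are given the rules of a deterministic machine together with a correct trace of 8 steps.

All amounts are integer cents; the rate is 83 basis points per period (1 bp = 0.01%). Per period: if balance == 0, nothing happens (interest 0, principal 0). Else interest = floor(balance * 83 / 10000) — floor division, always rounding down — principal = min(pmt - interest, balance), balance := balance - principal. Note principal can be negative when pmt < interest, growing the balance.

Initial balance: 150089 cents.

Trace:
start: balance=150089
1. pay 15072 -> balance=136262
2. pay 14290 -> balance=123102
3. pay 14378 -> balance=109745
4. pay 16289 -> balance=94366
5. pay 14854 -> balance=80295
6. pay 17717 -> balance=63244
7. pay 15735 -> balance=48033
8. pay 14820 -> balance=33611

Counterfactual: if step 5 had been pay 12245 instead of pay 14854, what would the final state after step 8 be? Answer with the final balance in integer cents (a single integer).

(re-executing from step 5 with the substitution; state before step 5: balance=94366)
5. pay 12245 -> balance=82904
6. pay 17717 -> balance=65875
7. pay 15735 -> balance=50686
8. pay 14820 -> balance=36286

36286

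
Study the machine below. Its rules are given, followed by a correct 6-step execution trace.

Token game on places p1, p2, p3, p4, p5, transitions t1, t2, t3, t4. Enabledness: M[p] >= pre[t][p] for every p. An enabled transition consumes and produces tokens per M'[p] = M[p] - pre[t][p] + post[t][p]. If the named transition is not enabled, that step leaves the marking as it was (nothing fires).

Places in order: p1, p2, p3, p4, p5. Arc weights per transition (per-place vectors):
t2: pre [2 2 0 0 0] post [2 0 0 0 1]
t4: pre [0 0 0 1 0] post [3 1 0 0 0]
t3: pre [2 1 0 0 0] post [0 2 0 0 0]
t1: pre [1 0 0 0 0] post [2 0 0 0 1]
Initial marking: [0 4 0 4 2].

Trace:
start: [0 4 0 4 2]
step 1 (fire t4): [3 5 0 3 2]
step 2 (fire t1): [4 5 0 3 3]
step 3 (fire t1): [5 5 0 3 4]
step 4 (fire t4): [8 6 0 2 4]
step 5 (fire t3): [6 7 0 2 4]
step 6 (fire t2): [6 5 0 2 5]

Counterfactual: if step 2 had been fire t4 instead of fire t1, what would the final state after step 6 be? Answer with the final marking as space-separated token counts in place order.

(re-executing from step 2 with the substitution; state before step 2: [3 5 0 3 2])
step 2 (fire t4): [6 6 0 2 2]
step 3 (fire t1): [7 6 0 2 3]
step 4 (fire t4): [10 7 0 1 3]
step 5 (fire t3): [8 8 0 1 3]
step 6 (fire t2): [8 6 0 1 4]

8 6 0 1 4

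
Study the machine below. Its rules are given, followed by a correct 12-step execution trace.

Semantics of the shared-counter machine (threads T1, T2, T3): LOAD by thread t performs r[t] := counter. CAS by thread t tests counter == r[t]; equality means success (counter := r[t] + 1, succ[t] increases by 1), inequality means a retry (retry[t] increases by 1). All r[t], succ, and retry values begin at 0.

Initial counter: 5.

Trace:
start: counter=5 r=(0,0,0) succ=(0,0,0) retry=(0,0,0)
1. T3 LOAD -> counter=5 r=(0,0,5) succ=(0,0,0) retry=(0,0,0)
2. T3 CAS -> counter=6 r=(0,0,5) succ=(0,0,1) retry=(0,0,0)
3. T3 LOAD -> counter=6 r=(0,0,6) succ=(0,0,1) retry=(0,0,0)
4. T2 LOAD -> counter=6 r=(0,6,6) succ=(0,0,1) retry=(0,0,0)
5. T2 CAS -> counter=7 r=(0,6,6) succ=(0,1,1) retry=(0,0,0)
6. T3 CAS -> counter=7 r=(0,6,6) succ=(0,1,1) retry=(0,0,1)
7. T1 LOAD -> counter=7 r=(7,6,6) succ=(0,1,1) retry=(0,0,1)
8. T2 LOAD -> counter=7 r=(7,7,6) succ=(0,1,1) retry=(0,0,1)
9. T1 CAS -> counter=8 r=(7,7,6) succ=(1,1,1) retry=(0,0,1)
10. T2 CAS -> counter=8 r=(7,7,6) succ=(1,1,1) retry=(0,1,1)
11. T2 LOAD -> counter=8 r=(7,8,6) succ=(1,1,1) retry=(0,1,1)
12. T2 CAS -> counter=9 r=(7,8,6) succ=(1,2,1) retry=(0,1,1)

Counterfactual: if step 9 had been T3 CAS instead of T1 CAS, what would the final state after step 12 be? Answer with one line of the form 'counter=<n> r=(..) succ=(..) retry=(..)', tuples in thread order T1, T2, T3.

(re-executing from step 9 with the substitution; state before step 9: counter=7 r=(7,7,6) succ=(0,1,1) retry=(0,0,1))
9. T3 CAS -> counter=7 r=(7,7,6) succ=(0,1,1) retry=(0,0,2)
10. T2 CAS -> counter=8 r=(7,7,6) succ=(0,2,1) retry=(0,0,2)
11. T2 LOAD -> counter=8 r=(7,8,6) succ=(0,2,1) retry=(0,0,2)
12. T2 CAS -> counter=9 r=(7,8,6) succ=(0,3,1) retry=(0,0,2)

counter=9 r=(7,8,6) succ=(0,3,1) retry=(0,0,2)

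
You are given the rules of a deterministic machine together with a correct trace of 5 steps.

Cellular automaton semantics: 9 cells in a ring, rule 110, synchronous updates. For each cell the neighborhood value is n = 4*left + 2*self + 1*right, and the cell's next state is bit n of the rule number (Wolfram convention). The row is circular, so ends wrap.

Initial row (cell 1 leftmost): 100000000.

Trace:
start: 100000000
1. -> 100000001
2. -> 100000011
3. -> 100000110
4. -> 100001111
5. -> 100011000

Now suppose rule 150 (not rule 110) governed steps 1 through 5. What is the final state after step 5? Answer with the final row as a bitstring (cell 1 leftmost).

110100101

(re-executing steps 1..5 under rule 150; state before step 1: 100000000)
1. -> 110000001
2. -> 101000010
3. -> 101100110
4. -> 100011000
5. -> 110100101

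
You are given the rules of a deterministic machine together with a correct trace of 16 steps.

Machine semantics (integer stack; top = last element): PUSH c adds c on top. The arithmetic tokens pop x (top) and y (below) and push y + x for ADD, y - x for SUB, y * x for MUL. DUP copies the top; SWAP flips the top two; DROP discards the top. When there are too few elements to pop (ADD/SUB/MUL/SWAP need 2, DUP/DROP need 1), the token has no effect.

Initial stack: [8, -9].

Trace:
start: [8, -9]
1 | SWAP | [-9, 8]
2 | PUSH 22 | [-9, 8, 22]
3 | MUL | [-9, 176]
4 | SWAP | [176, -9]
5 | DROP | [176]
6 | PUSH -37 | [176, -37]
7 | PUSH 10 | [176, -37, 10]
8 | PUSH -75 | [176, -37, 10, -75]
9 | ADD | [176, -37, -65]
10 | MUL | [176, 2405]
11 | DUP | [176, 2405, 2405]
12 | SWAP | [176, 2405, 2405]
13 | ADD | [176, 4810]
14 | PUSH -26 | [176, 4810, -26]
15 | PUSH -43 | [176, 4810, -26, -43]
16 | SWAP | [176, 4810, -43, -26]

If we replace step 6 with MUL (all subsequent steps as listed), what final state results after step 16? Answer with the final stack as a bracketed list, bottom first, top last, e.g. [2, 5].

[-22880, -43, -26]

(re-executing from step 6 with the substitution; state before step 6: [176])
6 | MUL | [176]
7 | PUSH 10 | [176, 10]
8 | PUSH -75 | [176, 10, -75]
9 | ADD | [176, -65]
10 | MUL | [-11440]
11 | DUP | [-11440, -11440]
12 | SWAP | [-11440, -11440]
13 | ADD | [-22880]
14 | PUSH -26 | [-22880, -26]
15 | PUSH -43 | [-22880, -26, -43]
16 | SWAP | [-22880, -43, -26]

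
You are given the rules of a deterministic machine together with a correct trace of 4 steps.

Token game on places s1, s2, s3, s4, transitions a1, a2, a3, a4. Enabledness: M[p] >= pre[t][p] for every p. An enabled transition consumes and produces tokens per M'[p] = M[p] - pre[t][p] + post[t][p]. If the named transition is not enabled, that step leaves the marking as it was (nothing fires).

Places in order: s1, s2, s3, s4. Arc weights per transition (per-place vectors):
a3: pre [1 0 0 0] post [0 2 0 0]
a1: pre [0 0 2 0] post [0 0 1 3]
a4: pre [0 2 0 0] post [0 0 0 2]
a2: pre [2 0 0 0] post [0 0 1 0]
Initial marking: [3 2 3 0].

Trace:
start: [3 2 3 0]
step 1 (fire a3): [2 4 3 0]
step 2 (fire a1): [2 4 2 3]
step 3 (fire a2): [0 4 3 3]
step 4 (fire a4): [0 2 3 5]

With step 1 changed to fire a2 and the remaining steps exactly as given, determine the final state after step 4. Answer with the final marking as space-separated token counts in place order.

1 0 3 5

(re-executing from step 1 with the substitution; state before step 1: [3 2 3 0])
step 1 (fire a2): [1 2 4 0]
step 2 (fire a1): [1 2 3 3]
step 3 (fire a2): [1 2 3 3]
step 4 (fire a4): [1 0 3 5]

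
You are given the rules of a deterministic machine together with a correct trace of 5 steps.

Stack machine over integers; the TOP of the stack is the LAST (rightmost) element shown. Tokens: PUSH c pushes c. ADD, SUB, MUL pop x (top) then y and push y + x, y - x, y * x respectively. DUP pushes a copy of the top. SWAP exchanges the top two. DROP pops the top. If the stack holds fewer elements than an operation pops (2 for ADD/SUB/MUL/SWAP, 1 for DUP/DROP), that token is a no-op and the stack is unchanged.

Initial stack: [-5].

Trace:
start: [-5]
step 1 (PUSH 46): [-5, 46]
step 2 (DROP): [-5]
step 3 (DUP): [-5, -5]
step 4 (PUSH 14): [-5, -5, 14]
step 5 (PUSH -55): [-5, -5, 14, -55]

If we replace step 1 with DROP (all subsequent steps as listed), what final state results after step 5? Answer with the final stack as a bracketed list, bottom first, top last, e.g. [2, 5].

[14, -55]

(re-executing from step 1 with the substitution; state before step 1: [-5])
step 1 (DROP): []
step 2 (DROP): []
step 3 (DUP): []
step 4 (PUSH 14): [14]
step 5 (PUSH -55): [14, -55]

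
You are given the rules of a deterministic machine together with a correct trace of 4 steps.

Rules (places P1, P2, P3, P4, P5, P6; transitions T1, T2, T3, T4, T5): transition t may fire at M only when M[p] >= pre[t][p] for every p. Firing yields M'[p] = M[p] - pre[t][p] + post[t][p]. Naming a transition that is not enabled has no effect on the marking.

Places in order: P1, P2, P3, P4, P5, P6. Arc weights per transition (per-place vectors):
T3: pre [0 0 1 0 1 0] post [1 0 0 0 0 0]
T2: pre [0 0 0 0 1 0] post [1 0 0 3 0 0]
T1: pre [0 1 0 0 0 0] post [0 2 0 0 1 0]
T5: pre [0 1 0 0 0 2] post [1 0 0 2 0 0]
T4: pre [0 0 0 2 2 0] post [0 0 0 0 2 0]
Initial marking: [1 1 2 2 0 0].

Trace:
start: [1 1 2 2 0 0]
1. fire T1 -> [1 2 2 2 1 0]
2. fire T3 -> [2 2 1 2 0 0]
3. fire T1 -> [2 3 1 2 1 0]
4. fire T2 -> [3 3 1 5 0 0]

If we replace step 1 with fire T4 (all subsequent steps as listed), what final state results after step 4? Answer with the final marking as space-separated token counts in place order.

2 2 2 5 0 0

(re-executing from step 1 with the substitution; state before step 1: [1 1 2 2 0 0])
1. fire T4 -> [1 1 2 2 0 0]
2. fire T3 -> [1 1 2 2 0 0]
3. fire T1 -> [1 2 2 2 1 0]
4. fire T2 -> [2 2 2 5 0 0]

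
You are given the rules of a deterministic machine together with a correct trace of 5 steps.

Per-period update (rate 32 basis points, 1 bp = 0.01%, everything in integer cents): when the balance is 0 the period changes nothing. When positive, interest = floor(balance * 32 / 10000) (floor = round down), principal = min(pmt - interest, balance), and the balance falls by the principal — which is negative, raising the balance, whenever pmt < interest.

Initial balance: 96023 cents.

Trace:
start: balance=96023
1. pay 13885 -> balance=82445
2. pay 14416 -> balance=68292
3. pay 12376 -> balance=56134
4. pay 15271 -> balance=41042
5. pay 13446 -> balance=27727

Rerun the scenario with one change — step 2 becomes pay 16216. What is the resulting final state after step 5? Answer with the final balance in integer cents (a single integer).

(re-executing from step 2 with the substitution; state before step 2: balance=82445)
2. pay 16216 -> balance=66492
3. pay 12376 -> balance=54328
4. pay 15271 -> balance=39230
5. pay 13446 -> balance=25909

25909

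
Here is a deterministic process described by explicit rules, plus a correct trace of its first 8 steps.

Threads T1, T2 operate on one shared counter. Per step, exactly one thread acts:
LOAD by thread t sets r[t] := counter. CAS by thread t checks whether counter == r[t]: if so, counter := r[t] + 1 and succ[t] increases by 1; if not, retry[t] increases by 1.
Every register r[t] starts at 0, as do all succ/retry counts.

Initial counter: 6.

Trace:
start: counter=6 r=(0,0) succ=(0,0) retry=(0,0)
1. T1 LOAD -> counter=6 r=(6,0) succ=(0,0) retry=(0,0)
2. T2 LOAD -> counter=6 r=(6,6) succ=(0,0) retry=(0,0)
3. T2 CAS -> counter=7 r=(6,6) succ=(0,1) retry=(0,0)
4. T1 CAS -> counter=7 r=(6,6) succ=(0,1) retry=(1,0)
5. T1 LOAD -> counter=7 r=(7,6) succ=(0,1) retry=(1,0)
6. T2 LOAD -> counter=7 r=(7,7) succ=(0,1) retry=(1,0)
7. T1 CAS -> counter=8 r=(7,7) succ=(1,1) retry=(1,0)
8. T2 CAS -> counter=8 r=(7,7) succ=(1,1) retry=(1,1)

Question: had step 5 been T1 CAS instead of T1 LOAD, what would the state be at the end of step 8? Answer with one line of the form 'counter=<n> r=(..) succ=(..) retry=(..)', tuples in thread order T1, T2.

counter=8 r=(6,7) succ=(0,2) retry=(3,0)

(re-executing from step 5 with the substitution; state before step 5: counter=7 r=(6,6) succ=(0,1) retry=(1,0))
5. T1 CAS -> counter=7 r=(6,6) succ=(0,1) retry=(2,0)
6. T2 LOAD -> counter=7 r=(6,7) succ=(0,1) retry=(2,0)
7. T1 CAS -> counter=7 r=(6,7) succ=(0,1) retry=(3,0)
8. T2 CAS -> counter=8 r=(6,7) succ=(0,2) retry=(3,0)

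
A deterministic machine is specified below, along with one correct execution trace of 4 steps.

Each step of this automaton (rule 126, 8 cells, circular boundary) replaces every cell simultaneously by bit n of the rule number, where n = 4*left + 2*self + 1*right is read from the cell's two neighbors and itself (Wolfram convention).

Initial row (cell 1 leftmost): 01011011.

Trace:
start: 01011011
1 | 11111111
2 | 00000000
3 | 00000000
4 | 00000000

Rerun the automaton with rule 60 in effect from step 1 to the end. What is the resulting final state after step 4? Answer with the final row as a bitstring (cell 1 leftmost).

(re-executing steps 1..4 under rule 60; state before step 1: 01011011)
1 | 11110110
2 | 10001101
3 | 01001011
4 | 11101110

11101110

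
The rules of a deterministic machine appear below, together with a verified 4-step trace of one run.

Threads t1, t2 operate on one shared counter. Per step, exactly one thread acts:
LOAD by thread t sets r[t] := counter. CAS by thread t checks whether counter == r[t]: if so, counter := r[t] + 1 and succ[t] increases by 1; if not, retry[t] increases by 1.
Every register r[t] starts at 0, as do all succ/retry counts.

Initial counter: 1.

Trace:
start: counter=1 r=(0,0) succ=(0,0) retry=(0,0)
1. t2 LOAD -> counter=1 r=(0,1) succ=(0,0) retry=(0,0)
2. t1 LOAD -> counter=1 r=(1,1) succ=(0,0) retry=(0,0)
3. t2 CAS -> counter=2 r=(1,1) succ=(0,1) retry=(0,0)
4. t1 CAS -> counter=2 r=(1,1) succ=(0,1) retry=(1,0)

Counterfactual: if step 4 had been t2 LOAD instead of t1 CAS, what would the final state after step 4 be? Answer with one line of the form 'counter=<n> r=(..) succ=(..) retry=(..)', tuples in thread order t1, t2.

(re-executing from step 4 with the substitution; state before step 4: counter=2 r=(1,1) succ=(0,1) retry=(0,0))
4. t2 LOAD -> counter=2 r=(1,2) succ=(0,1) retry=(0,0)

counter=2 r=(1,2) succ=(0,1) retry=(0,0)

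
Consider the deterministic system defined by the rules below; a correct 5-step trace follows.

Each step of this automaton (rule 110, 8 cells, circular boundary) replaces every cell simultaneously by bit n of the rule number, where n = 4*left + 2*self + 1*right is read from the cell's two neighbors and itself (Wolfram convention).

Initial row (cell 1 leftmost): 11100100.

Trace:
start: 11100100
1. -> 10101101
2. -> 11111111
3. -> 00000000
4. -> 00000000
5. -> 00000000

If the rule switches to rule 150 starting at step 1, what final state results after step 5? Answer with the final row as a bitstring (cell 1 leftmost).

(re-executing steps 1..5 under rule 150; state before step 1: 11100100)
1. -> 01011111
2. -> 01001110
3. -> 11110101
4. -> 11100100
5. -> 01011111

01011111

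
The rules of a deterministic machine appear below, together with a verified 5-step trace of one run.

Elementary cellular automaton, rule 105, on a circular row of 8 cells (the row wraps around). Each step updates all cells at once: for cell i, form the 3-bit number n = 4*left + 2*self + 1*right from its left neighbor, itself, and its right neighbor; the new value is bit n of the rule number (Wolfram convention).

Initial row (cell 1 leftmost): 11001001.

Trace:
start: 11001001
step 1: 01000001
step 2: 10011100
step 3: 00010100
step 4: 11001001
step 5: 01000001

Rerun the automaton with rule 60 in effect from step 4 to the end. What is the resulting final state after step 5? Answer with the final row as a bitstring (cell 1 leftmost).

(re-executing steps 4..5 under rule 60; state before step 4: 00010100)
step 4: 00011110
step 5: 00010001

00010001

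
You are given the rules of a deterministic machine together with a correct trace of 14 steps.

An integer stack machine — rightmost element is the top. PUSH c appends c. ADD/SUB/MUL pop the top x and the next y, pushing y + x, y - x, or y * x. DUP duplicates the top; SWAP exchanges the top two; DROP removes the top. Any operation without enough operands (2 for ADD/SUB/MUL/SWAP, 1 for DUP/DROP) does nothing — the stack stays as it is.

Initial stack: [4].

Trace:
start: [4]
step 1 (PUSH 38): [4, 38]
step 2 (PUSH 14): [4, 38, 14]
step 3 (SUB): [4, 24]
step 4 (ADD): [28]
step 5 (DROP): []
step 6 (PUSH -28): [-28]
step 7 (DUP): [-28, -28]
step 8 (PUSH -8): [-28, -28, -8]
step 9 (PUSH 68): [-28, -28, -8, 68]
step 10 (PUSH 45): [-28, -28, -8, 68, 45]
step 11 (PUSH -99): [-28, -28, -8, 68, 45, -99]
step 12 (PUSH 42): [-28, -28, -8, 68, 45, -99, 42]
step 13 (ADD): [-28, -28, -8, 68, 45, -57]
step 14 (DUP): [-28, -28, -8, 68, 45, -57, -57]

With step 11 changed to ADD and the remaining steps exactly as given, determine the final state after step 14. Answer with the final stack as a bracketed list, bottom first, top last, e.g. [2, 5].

(re-executing from step 11 with the substitution; state before step 11: [-28, -28, -8, 68, 45])
step 11 (ADD): [-28, -28, -8, 113]
step 12 (PUSH 42): [-28, -28, -8, 113, 42]
step 13 (ADD): [-28, -28, -8, 155]
step 14 (DUP): [-28, -28, -8, 155, 155]

[-28, -28, -8, 155, 155]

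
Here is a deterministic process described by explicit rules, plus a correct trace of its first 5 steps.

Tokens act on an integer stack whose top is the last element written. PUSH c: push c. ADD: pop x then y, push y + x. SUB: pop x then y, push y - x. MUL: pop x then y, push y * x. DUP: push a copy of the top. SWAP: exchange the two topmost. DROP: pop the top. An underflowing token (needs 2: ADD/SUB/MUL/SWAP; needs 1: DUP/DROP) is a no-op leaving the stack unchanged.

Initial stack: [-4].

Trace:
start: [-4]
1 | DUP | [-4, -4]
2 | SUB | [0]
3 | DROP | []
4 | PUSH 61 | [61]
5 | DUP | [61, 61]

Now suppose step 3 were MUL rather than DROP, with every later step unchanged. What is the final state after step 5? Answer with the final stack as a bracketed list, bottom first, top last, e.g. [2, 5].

(re-executing from step 3 with the substitution; state before step 3: [0])
3 | MUL | [0]
4 | PUSH 61 | [0, 61]
5 | DUP | [0, 61, 61]

[0, 61, 61]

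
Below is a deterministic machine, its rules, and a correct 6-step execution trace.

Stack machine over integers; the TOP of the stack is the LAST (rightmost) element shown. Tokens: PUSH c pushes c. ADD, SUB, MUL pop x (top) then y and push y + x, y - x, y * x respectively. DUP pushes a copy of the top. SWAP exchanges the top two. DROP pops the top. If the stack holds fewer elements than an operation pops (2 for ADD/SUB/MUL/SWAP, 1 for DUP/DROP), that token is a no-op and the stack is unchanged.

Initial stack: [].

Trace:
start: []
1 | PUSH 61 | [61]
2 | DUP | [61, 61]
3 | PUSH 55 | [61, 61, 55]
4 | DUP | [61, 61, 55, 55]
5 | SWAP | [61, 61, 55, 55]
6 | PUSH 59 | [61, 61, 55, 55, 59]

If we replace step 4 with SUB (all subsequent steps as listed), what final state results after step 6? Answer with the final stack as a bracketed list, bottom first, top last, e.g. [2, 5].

[6, 61, 59]

(re-executing from step 4 with the substitution; state before step 4: [61, 61, 55])
4 | SUB | [61, 6]
5 | SWAP | [6, 61]
6 | PUSH 59 | [6, 61, 59]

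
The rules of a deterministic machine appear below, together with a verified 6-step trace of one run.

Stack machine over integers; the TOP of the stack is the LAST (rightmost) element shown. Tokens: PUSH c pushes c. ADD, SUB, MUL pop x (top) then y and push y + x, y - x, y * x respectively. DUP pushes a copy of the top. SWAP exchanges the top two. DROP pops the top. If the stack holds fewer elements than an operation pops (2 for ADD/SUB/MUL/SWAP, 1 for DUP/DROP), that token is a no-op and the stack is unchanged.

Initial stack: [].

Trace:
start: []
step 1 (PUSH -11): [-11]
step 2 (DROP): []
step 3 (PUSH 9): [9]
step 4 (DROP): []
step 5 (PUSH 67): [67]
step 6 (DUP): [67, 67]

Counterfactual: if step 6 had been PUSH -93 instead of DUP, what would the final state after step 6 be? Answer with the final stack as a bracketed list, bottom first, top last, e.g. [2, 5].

[67, -93]

(re-executing from step 6 with the substitution; state before step 6: [67])
step 6 (PUSH -93): [67, -93]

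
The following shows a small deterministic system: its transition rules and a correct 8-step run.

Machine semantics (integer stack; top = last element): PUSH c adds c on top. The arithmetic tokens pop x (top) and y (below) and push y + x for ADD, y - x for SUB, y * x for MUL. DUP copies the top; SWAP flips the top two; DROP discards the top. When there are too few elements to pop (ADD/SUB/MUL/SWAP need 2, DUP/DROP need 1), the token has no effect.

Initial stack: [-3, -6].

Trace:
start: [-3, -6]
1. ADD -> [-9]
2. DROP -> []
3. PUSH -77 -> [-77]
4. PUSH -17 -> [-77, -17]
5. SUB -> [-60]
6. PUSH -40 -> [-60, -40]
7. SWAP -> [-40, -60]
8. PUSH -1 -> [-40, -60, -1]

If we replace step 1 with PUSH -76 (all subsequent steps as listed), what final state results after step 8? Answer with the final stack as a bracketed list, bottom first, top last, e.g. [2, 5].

(re-executing from step 1 with the substitution; state before step 1: [-3, -6])
1. PUSH -76 -> [-3, -6, -76]
2. DROP -> [-3, -6]
3. PUSH -77 -> [-3, -6, -77]
4. PUSH -17 -> [-3, -6, -77, -17]
5. SUB -> [-3, -6, -60]
6. PUSH -40 -> [-3, -6, -60, -40]
7. SWAP -> [-3, -6, -40, -60]
8. PUSH -1 -> [-3, -6, -40, -60, -1]

[-3, -6, -40, -60, -1]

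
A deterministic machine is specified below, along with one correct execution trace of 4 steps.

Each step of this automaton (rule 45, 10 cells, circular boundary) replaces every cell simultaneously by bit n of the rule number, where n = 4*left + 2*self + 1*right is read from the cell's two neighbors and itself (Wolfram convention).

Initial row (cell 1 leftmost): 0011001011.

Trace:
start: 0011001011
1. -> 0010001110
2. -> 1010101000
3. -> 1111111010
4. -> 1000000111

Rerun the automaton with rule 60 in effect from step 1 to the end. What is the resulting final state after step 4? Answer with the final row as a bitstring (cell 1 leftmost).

1000000111

(re-executing steps 1..4 under rule 60; state before step 1: 0011001011)
1. -> 1010101110
2. -> 1111111001
3. -> 0000000101
4. -> 1000000111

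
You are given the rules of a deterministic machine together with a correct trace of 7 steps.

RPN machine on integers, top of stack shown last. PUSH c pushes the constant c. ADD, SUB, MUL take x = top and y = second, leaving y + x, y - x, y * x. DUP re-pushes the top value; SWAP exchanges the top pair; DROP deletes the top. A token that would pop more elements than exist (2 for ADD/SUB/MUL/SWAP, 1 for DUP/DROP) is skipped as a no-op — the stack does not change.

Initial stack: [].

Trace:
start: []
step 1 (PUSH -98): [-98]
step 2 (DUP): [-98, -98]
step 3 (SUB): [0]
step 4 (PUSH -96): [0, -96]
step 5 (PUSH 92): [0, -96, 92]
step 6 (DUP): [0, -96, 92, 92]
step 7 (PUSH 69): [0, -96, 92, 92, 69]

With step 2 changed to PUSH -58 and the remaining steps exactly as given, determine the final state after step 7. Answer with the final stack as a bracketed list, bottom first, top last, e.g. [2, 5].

[-40, -96, 92, 92, 69]

(re-executing from step 2 with the substitution; state before step 2: [-98])
step 2 (PUSH -58): [-98, -58]
step 3 (SUB): [-40]
step 4 (PUSH -96): [-40, -96]
step 5 (PUSH 92): [-40, -96, 92]
step 6 (DUP): [-40, -96, 92, 92]
step 7 (PUSH 69): [-40, -96, 92, 92, 69]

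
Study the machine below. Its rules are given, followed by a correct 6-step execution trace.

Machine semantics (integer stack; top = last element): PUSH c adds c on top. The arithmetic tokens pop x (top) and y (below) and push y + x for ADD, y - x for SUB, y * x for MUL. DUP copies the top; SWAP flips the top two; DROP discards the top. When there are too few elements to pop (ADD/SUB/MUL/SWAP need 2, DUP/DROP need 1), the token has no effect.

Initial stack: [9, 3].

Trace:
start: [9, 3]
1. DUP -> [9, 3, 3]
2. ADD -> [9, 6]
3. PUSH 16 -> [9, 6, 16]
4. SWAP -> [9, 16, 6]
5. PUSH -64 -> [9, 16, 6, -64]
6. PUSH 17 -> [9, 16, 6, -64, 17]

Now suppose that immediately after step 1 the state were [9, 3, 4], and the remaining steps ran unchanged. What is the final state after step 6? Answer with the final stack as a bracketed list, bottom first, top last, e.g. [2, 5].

[9, 16, 7, -64, 17]

state after step 1 := [9, 3, 4]
2. ADD -> [9, 7]
3. PUSH 16 -> [9, 7, 16]
4. SWAP -> [9, 16, 7]
5. PUSH -64 -> [9, 16, 7, -64]
6. PUSH 17 -> [9, 16, 7, -64, 17]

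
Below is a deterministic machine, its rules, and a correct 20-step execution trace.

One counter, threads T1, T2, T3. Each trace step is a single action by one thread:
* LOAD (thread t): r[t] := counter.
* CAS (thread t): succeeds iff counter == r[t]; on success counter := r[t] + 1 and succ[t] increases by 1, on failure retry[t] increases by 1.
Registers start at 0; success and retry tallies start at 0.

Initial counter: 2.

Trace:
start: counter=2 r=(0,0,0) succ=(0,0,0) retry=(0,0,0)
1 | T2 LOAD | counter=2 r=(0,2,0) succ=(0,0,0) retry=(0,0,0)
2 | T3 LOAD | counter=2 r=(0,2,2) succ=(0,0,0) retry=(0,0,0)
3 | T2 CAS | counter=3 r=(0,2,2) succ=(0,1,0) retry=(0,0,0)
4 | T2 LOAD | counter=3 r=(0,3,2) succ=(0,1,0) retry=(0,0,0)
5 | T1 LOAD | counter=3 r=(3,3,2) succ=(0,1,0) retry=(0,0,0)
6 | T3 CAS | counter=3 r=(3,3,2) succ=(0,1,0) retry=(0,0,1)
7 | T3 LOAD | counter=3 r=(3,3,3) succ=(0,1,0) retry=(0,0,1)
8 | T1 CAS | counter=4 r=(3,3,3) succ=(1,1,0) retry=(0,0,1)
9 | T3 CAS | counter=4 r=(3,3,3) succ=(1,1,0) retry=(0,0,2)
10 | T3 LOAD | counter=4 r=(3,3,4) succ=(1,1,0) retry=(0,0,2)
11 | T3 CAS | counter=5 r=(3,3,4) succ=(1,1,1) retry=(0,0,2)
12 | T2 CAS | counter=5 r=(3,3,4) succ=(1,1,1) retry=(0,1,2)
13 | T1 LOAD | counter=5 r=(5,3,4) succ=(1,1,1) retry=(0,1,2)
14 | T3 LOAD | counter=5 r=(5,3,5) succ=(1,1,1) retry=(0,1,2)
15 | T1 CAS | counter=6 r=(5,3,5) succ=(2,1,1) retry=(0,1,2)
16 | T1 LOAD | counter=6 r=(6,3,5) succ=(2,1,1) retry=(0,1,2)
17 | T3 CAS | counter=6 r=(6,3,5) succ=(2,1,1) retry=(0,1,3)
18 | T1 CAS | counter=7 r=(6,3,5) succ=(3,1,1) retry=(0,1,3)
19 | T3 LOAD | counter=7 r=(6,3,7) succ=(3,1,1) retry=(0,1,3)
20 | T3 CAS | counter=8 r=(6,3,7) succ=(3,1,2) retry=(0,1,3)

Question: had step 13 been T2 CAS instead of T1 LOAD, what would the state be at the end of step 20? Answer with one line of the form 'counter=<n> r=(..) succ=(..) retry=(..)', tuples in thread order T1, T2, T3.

counter=7 r=(5,3,6) succ=(1,1,3) retry=(2,2,2)

(re-executing from step 13 with the substitution; state before step 13: counter=5 r=(3,3,4) succ=(1,1,1) retry=(0,1,2))
13 | T2 CAS | counter=5 r=(3,3,4) succ=(1,1,1) retry=(0,2,2)
14 | T3 LOAD | counter=5 r=(3,3,5) succ=(1,1,1) retry=(0,2,2)
15 | T1 CAS | counter=5 r=(3,3,5) succ=(1,1,1) retry=(1,2,2)
16 | T1 LOAD | counter=5 r=(5,3,5) succ=(1,1,1) retry=(1,2,2)
17 | T3 CAS | counter=6 r=(5,3,5) succ=(1,1,2) retry=(1,2,2)
18 | T1 CAS | counter=6 r=(5,3,5) succ=(1,1,2) retry=(2,2,2)
19 | T3 LOAD | counter=6 r=(5,3,6) succ=(1,1,2) retry=(2,2,2)
20 | T3 CAS | counter=7 r=(5,3,6) succ=(1,1,3) retry=(2,2,2)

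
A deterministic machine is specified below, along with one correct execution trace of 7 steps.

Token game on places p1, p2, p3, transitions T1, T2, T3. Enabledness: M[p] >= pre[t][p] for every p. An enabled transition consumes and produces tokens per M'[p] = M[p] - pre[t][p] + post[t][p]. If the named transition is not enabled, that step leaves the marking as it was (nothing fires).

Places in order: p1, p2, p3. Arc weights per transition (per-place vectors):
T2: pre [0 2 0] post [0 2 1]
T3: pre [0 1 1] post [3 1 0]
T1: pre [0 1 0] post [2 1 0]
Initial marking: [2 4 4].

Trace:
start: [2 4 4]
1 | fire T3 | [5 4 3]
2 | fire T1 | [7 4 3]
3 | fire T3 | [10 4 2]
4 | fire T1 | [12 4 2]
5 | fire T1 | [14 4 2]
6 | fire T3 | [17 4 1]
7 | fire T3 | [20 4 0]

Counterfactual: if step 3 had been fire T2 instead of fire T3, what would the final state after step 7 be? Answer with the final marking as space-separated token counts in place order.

17 4 2

(re-executing from step 3 with the substitution; state before step 3: [7 4 3])
3 | fire T2 | [7 4 4]
4 | fire T1 | [9 4 4]
5 | fire T1 | [11 4 4]
6 | fire T3 | [14 4 3]
7 | fire T3 | [17 4 2]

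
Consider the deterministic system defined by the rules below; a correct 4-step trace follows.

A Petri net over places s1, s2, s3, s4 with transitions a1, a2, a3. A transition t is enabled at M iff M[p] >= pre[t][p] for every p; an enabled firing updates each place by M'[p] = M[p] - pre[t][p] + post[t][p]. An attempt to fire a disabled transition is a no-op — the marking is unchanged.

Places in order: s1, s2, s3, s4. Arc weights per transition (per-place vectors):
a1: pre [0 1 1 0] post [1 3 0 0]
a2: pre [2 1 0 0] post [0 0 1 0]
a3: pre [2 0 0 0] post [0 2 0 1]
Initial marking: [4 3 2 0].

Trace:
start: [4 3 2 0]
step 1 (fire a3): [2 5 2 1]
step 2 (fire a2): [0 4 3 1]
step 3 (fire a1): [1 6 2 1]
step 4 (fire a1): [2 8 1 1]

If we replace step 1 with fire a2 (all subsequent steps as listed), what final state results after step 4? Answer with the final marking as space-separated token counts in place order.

(re-executing from step 1 with the substitution; state before step 1: [4 3 2 0])
step 1 (fire a2): [2 2 3 0]
step 2 (fire a2): [0 1 4 0]
step 3 (fire a1): [1 3 3 0]
step 4 (fire a1): [2 5 2 0]

2 5 2 0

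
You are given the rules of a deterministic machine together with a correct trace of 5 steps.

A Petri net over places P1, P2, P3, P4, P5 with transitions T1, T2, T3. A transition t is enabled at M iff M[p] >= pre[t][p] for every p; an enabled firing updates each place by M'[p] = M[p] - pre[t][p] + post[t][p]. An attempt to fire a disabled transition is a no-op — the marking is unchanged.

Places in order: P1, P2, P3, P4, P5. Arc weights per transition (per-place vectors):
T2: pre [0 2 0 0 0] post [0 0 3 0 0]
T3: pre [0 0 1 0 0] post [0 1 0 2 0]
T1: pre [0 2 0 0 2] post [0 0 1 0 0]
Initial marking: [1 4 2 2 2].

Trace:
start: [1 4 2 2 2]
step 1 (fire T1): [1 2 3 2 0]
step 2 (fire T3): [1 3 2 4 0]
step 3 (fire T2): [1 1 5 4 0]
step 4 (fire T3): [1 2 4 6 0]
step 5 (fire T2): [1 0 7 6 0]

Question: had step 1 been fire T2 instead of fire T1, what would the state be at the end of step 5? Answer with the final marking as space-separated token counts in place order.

1 0 9 6 2

(re-executing from step 1 with the substitution; state before step 1: [1 4 2 2 2])
step 1 (fire T2): [1 2 5 2 2]
step 2 (fire T3): [1 3 4 4 2]
step 3 (fire T2): [1 1 7 4 2]
step 4 (fire T3): [1 2 6 6 2]
step 5 (fire T2): [1 0 9 6 2]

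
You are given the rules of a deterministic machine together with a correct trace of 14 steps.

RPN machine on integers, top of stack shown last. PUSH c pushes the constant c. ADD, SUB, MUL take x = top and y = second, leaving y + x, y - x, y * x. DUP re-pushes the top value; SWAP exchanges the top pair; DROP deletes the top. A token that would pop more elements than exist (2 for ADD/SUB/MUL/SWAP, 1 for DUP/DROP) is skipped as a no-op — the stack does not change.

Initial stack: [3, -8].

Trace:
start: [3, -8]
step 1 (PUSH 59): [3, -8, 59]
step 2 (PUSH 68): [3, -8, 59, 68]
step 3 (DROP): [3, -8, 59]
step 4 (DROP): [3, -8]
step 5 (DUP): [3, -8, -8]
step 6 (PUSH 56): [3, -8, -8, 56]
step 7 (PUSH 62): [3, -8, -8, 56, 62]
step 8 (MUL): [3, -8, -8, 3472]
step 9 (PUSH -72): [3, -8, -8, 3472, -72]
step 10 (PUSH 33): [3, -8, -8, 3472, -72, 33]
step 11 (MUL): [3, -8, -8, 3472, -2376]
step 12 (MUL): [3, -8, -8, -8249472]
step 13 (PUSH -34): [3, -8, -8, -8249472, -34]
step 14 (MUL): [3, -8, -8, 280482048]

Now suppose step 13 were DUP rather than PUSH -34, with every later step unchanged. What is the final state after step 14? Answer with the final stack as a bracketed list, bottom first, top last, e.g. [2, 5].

(re-executing from step 13 with the substitution; state before step 13: [3, -8, -8, -8249472])
step 13 (DUP): [3, -8, -8, -8249472, -8249472]
step 14 (MUL): [3, -8, -8, 68053788278784]

[3, -8, -8, 68053788278784]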